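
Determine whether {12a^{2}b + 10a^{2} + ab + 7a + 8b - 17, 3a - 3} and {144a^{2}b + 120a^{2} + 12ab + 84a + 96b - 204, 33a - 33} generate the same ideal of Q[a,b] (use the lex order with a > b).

Yes, the ideals are equal.

Equality of ideals is decidable: compute both reduced Gröbner bases (unique for the ordering) and check whether they agree.
Buchberger on the first generating set:
f_1 = 12a^{2}b + 10a^{2} + ab + 7a + 8b - 17, LT = a^{2}b.
f_2 = 3a - 3, LT = a.

S(f_1,f_2): lcm = a^{2}b. S = \tfrac{5}{6}a^{2} + \tfrac{13}{12}ab + \tfrac{7}{12}a + \tfrac{2}{3}b - \tfrac{17}{12}.
  leading term a^{2}: subtract (\tfrac{5}{18}a)·f_2 from \tfrac{5}{6}a^{2} + \tfrac{13}{12}ab + \tfrac{7}{12}a + \tfrac{2}{3}b - \tfrac{17}{12} → \tfrac{13}{12}ab + \tfrac{17}{12}a + \tfrac{2}{3}b - \tfrac{17}{12}
  leading term ab: subtract (\tfrac{13}{36}b)·f_2 from \tfrac{13}{12}ab + \tfrac{17}{12}a + \tfrac{2}{3}b - \tfrac{17}{12} → \tfrac{17}{12}a + \tfrac{7}{4}b - \tfrac{17}{12}
  leading term a: subtract (\tfrac{17}{36})·f_2 from \tfrac{17}{12}a + \tfrac{7}{4}b - \tfrac{17}{12} → \tfrac{7}{4}b
  leading term b: no divisor's leading term divides it; move \tfrac{7}{4}b to the remainder.
  remainder \tfrac{7}{4}b ≠ 0; add g_3 = \tfrac{7}{4}b to the basis.

The other S-polynomials (S(f_1,g_3), S(f_2,g_3)) all reduce to 0 modulo the current basis, so we have a Gröbner basis.
Inter-reduce: drop elements whose leading term is divisible by another's, tail-reduce, and make monic.
Reduced Gröbner basis: {a - 1, b}.

Buchberger on the second generating set:
h_1 = 144a^{2}b + 120a^{2} + 12ab + 84a + 96b - 204, LT = a^{2}b.
h_2 = 33a - 33, LT = a.

S(h_1,h_2): lcm = a^{2}b. S = \tfrac{5}{6}a^{2} + \tfrac{13}{12}ab + \tfrac{7}{12}a + \tfrac{2}{3}b - \tfrac{17}{12}.
  leading term a^{2}: subtract (\tfrac{5}{198}a)·h_2 from \tfrac{5}{6}a^{2} + \tfrac{13}{12}ab + \tfrac{7}{12}a + \tfrac{2}{3}b - \tfrac{17}{12} → \tfrac{13}{12}ab + \tfrac{17}{12}a + \tfrac{2}{3}b - \tfrac{17}{12}
  leading term ab: subtract (\tfrac{13}{396}b)·h_2 from \tfrac{13}{12}ab + \tfrac{17}{12}a + \tfrac{2}{3}b - \tfrac{17}{12} → \tfrac{17}{12}a + \tfrac{7}{4}b - \tfrac{17}{12}
  leading term a: subtract (\tfrac{17}{396})·h_2 from \tfrac{17}{12}a + \tfrac{7}{4}b - \tfrac{17}{12} → \tfrac{7}{4}b
  leading term b: no divisor's leading term divides it; move \tfrac{7}{4}b to the remainder.
  remainder \tfrac{7}{4}b ≠ 0; add k_3 = \tfrac{7}{4}b to the basis.

The other S-polynomials (S(h_1,k_3), S(h_2,k_3)) all reduce to 0 modulo the current basis, so we have a Gröbner basis.
Inter-reduce: drop elements whose leading term is divisible by another's, tail-reduce, and make monic.
Reduced Gröbner basis: {a - 1, b}.

These coincide, so the ideals are equal.
The choice of monomial ordering does not affect the verdict — as long as both bases are computed under the same ordering, their equality decides ideal equality.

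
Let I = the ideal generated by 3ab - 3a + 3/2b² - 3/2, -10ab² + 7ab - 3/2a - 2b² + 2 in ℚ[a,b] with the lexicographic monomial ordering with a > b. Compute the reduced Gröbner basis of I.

f_1 = 3ab - 3a + 3/2b² - 3/2, LT = ab.
f_2 = -10ab² + 7ab - 3/2a - 2b² + 2, LT = ab².

S(f_1,f_2): lcm = ab². S = -3/10ab - 3/20a + ½b³ - ⅕b² - ½b + ⅕.
  reduce S modulo (f_1, f_2):
  remainder -9/20a + ½b³ - 1/20b² - ½b + 1/20 ≠ 0; add g_3 = -9/20a + ½b³ - 1/20b² - ½b + 1/20 to the basis.

S(f_1,g_3): lcm = ab. S = -a + 10/9b⁴ - 1/9b³ - 11/18b² + 1/9b - ½.
  reduce S modulo (f_1, f_2, g_3):
  remainder 10/9b⁴ - 11/9b³ - ½b² + 11/9b - 11/18 ≠ 0; add g_4 = 10/9b⁴ - 11/9b³ - ½b² + 11/9b - 11/18 to the basis.

The other S-polynomials (S(f_2,g_3), S(f_1,g_4), S(f_2,g_4), S(g_3,g_4)) all reduce to 0 modulo the current basis, so we have a Gröbner basis.
Inter-reduce: drop elements whose leading term is divisible by another's, tail-reduce, and make monic.

G = {a - 10/9b³ + 1/9b² + 10/9b - 1/9, b⁴ - 11/10b³ - 9/20b² + 11/10b - 11/20}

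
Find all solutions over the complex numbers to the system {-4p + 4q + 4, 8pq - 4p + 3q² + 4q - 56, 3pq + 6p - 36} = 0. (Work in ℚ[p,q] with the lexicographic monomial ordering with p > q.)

Compute a lex Gröbner basis by Buchberger's algorithm.
f_1 = -4p + 4q + 4, LT = p.
f_2 = 8pq - 4p + 3q² + 4q - 56, LT = pq.
f_3 = 3pq + 6p - 36, LT = pq.

S(f_1,f_2): lcm = pq. S = ½p - 11/8q² - 3/2q + 7.
  leading term p: subtract (-⅛)·f_1 from ½p - 11/8q² - 3/2q + 7 → -11/8q² - q + 15/2
  leading term q²: no divisor's leading term divides it; move -11/8q² to the remainder.
  leading term q: no divisor's leading term divides it; move -q to the remainder.
  leading term 1: no divisor's leading term divides it; move 15/2 to the remainder.
  remainder -11/8q² - q + 15/2 ≠ 0; add h_4 = -11/8q² - q + 15/2 to the basis.

S(f_1,f_3): lcm = pq. S = -2p - q² - q + 12.
  leading term p: subtract (½)·f_1 from -2p - q² - q + 12 → -q² - 3q + 10
  leading term q²: subtract (8/11)·h_4 from -q² - 3q + 10 → -25/11q + 50/11
  leading term q: no divisor's leading term divides it; move -25/11q to the remainder.
  leading term 1: no divisor's leading term divides it; move 50/11 to the remainder.
  remainder -25/11q + 50/11 ≠ 0; add h_5 = -25/11q + 50/11 to the basis.

The other S-polynomials (S(f_2,f_3), S(f_1,h_4), S(f_2,h_4), S(f_3,h_4), S(f_1,h_5), S(f_2,h_5), S(f_3,h_5), S(h_4,h_5)) all reduce to 0 modulo the current basis, so we have a Gröbner basis.
Inter-reduce: drop elements whose leading term is divisible by another's, tail-reduce, and make monic.
Reduced Gröbner basis: {p - 3, q - 2}.

The lex basis is triangular: the last element involves only q. Solving q - 2 = 0 gives q ∈ {2}; substituting each value into the earlier elements determines the remaining variables.
  q = 2: the earlier basis element becomes p - 3 = 0, giving p = 3 — point (3, 2).
Substituting each solution back into the original system confirms all equations vanish.

{(3, 2)}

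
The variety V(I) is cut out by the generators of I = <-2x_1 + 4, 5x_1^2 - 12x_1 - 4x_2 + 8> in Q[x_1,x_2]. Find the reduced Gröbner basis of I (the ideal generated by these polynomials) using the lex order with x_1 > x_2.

f_1 = -2x_1 + 4, LT = x_1.
f_2 = 5x_1^2 - 12x_1 - 4x_2 + 8, LT = x_1^2.

S(f_1,f_2): lcm = x_1^2. S = 2/5x_1 + 4/5x_2 - 8/5.
  leading term x_1: subtract (-1/5)·f_1 from 2/5x_1 + 4/5x_2 - 8/5 → 4/5x_2 - 4/5
  leading term x_2: no divisor's leading term divides it; move 4/5x_2 to the remainder.
  leading term 1: no divisor's leading term divides it; move -4/5 to the remainder.
  remainder 4/5x_2 - 4/5 ≠ 0; add g_3 = 4/5x_2 - 4/5 to the basis.

The other S-polynomials (S(f_1,g_3), S(f_2,g_3)) all reduce to 0 modulo the current basis, so we have a Gröbner basis.
Inter-reduce: drop elements whose leading term is divisible by another's, tail-reduce, and make monic.

G = {x_1 - 2, x_2 - 1}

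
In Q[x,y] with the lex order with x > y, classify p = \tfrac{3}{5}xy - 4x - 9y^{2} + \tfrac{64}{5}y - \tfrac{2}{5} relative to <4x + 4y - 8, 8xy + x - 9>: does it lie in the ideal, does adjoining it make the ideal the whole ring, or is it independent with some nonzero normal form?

First compute the reduced Gröbner basis of I by Buchberger's algorithm.
f_1 = 4x + 4y - 8, LT = x.
f_2 = 8xy + x - 9, LT = xy.

S(f_1,f_2): lcm = xy. S = -\tfrac{1}{8}x + y^{2} - 2y + \tfrac{9}{8}.
  reduce S modulo (f_1, f_2):
  remainder y^{2} - \tfrac{15}{8}y + \tfrac{7}{8} ≠ 0; add h_3 = y^{2} - \tfrac{15}{8}y + \tfrac{7}{8} to the basis.

The other S-polynomials (S(f_1,h_3), S(f_2,h_3)) all reduce to 0 modulo the current basis, so we have a Gröbner basis.
Inter-reduce: drop elements whose leading term is divisible by another's, tail-reduce, and make monic.
Reduced Gröbner basis: {x + y - 2, y^{2} - \tfrac{15}{8}y + \tfrac{7}{8}}.
Label its elements g_1 = x + y - 2, g_2 = y^{2} - \tfrac{15}{8}y + \tfrac{7}{8}.

Reduce p = \tfrac{3}{5}xy - 4x - 9y^{2} + \tfrac{64}{5}y - \tfrac{2}{5} modulo G:
  leading term xy: subtract (\tfrac{3}{5}y)·g_1 from \tfrac{3}{5}xy - 4x - 9y^{2} + \tfrac{64}{5}y - \tfrac{2}{5} → -4x - \tfrac{48}{5}y^{2} + 14y - \tfrac{2}{5}
  leading term x: subtract (-4)·g_1 from -4x - \tfrac{48}{5}y^{2} + 14y - \tfrac{2}{5} → -\tfrac{48}{5}y^{2} + 18y - \tfrac{42}{5}
  leading term y^{2}: subtract (-\tfrac{48}{5})·g_2 from -\tfrac{48}{5}y^{2} + 18y - \tfrac{42}{5} → 0
  normal form = 0.
Since the normal form is 0, p ∈ I.

\tfrac{3}{5}xy - 4x - 9y^{2} + \tfrac{64}{5}y - \tfrac{2}{5} lies in I (it reduces to 0).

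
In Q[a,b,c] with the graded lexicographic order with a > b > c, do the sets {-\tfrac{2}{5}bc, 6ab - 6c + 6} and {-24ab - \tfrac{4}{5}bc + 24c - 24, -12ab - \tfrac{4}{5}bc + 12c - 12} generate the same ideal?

Two ideals are equal iff their reduced Gröbner bases coincide (the reduced basis is unique for a fixed ordering).
Buchberger on the first generating set:
f_1 = -\tfrac{2}{5}bc, LT = bc.
f_2 = 6ab - 6c + 6, LT = ab.

S(f_1,f_2): lcm = abc. S = c^{2} - c.
  leading term c^{2}: no divisor's leading term divides it; move c^{2} to the remainder.
  leading term c: no divisor's leading term divides it; move -c to the remainder.
  remainder c^{2} - c ≠ 0; add g_3 = c^{2} - c to the basis.

The other S-polynomials (S(f_1,g_3), S(f_2,g_3)) all reduce to 0 modulo the current basis, so we have a Gröbner basis.
Inter-reduce: drop elements whose leading term is divisible by another's, tail-reduce, and make monic.
Reduced Gröbner basis: {ab - c + 1, bc, c^{2} - c}.

Buchberger on the second generating set:
h_1 = -24ab - \tfrac{4}{5}bc + 24c - 24, LT = ab.
h_2 = -12ab - \tfrac{4}{5}bc + 12c - 12, LT = ab.

S(h_1,h_2): lcm = ab. S = -\tfrac{1}{30}bc.
  leading term bc: no divisor's leading term divides it; move -\tfrac{1}{30}bc to the remainder.
  remainder -\tfrac{1}{30}bc ≠ 0; add k_3 = -\tfrac{1}{30}bc to the basis.

S(h_1,k_3): lcm = abc. S = \tfrac{1}{30}bc^{2} - c^{2} + c.
  leading term bc^{2}: subtract (-c)·k_3 from \tfrac{1}{30}bc^{2} - c^{2} + c → -c^{2} + c
  leading term c^{2}: no divisor's leading term divides it; move -c^{2} to the remainder.
  leading term c: no divisor's leading term divides it; move c to the remainder.
  remainder -c^{2} + c ≠ 0; add k_4 = -c^{2} + c to the basis.

The other S-polynomials (S(h_2,k_3), S(h_1,k_4), S(h_2,k_4), S(k_3,k_4)) all reduce to 0 modulo the current basis, so we have a Gröbner basis.
Inter-reduce: drop elements whose leading term is divisible by another's, tail-reduce, and make monic.
Reduced Gröbner basis: {ab - c + 1, bc, c^{2} - c}.

These coincide, so the ideals are equal.

Yes, the ideals are equal.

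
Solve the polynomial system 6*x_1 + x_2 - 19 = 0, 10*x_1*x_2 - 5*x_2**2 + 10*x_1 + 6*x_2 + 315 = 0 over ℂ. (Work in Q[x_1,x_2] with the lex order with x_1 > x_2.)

{(4, -5), (43/30, 52/5)}

Compute a lex Gröbner basis by Buchberger's algorithm.
f_1 = 6*x_1 + x_2 - 19, LT = x_1.
f_2 = 10*x_1*x_2 + 10*x_1 - 5*x_2**2 + 6*x_2 + 315, LT = x_1*x_2.

S(f_1,f_2): lcm = x_1*x_2. S = -x_1 + 2/3*x_2**2 - 113/30*x_2 - 63/2.
  leading term x_1: subtract (-1/6)·f_1 from -x_1 + 2/3*x_2**2 - 113/30*x_2 - 63/2 → 2/3*x_2**2 - 18/5*x_2 - 104/3
  leading term x_2**2: no divisor's leading term divides it; move 2/3*x_2**2 to the remainder.
  leading term x_2: no divisor's leading term divides it; move -18/5*x_2 to the remainder.
  leading term 1: no divisor's leading term divides it; move -104/3 to the remainder.
  remainder 2/3*x_2**2 - 18/5*x_2 - 104/3 ≠ 0; add h_3 = 2/3*x_2**2 - 18/5*x_2 - 104/3 to the basis.

The other S-polynomials (S(f_1,h_3), S(f_2,h_3)) all reduce to 0 modulo the current basis, so we have a Gröbner basis.
Inter-reduce: drop elements whose leading term is divisible by another's, tail-reduce, and make monic.
Reduced Gröbner basis: {x_1 + 1/6*x_2 - 19/6, x_2**2 - 27/5*x_2 - 52}.

Elimination: the polynomial x_2**2 - 27/5*x_2 - 52 lies in the elimination ideal for x_2, so x_2 ∈ {-5, 52/5}. For each such x_2, the remaining basis elements (now univariate) give the rest of the solution.
  x_2 = -5: the earlier basis element becomes x_1 - 4 = 0, giving x_1 = 4 — point (4, -5).
  x_2 = 52/5: the earlier basis element becomes x_1 - 43/30 = 0, giving x_1 = 43/30 — point (43/30, 52/5).
Each listed point satisfies every original equation (direct substitution).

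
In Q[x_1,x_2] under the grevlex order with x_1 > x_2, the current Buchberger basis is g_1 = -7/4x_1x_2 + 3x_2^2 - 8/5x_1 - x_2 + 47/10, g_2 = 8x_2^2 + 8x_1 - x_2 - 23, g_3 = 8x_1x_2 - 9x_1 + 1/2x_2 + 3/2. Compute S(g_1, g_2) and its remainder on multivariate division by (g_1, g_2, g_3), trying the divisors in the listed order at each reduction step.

S(g_1, g_2) = -12/7x_2^3 - x_1^2 + 291/280x_1x_2 + 4/7x_2^2 + 23/8x_1 - 94/35x_2; remainder on division = -x_1^2 - 46257/9800x_1 - 4191/490x_2 + 107767/4900.

lcm(LM(g_1), LM(g_2)) = x_1x_2^2.
S = (lcm/LT(g_1))·g_1 − (lcm/LT(g_2))·g_2 = -12/7x_2^3 - x_1^2 + 291/280x_1x_2 + 4/7x_2^2 + 23/8x_1 - 94/35x_2.
Reduce S modulo (g_1, g_2, g_3) in that order:
  leading term x_2^3: subtract (-3/14x_2)·g_2 from -12/7x_2^3 - x_1^2 + 291/280x_1x_2 + 4/7x_2^2 + 23/8x_1 - 94/35x_2 → -x_1^2 + 771/280x_1x_2 + 5/14x_2^2 + 23/8x_1 - 533/70x_2
  leading term x_1^2: no divisor's leading term divides it; move -x_1^2 to the remainder.
  leading term x_1x_2: subtract (-771/490)·g_1 from 771/280x_1x_2 + 5/14x_2^2 + 23/8x_1 - 533/70x_2 → 1244/245x_2^2 + 3503/9800x_1 - 2251/245x_2 + 36237/4900
  leading term x_2^2: subtract (311/490)·g_2 from 1244/245x_2^2 + 3503/9800x_1 - 2251/245x_2 + 36237/4900 → -46257/9800x_1 - 4191/490x_2 + 107767/4900
  leading term x_1: no divisor's leading term divides it; move -46257/9800x_1 to the remainder.
  leading term x_2: no divisor's leading term divides it; move -4191/490x_2 to the remainder.
  leading term 1: no divisor's leading term divides it; move 107767/4900 to the remainder.
The remainder -x_1^2 - 46257/9800x_1 - 4191/490x_2 + 107767/4900 is nonzero, so it would be added as the next basis element.
An S-polynomial is built so that the two leading terms cancel; whether anything survives reduction is exactly the Gröbner-basis criterion.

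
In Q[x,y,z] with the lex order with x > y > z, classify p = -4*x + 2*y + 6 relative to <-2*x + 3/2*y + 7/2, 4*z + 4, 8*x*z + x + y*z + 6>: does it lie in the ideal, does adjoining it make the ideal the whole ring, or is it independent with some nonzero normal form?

-4*x + 2*y + 6 lies in I (it reduces to 0).

First compute the reduced Gröbner basis of I by Buchberger's algorithm.
f_1 = -2*x + 3/2*y + 7/2, LT = x.
f_2 = 4*z + 4, LT = z.
f_3 = 8*x*z + x + y*z + 6, LT = x*z.

S(f_1,f_2): leading monomials are coprime, so the S-polynomial reduces to 0 (Buchberger's first criterion).
S(f_1,f_3): lcm = x*z. S = -1/8*x - 7/8*y*z - 7/4*z - 3/4.
  leading term x: subtract (1/16)·f_1 from -1/8*x - 7/8*y*z - 7/4*z - 3/4 → -7/8*y*z - 3/32*y - 7/4*z - 31/32
  leading term y*z: subtract (-7/32*y)·f_2 from -7/8*y*z - 3/32*y - 7/4*z - 31/32 → 25/32*y - 7/4*z - 31/32
  leading term y: no divisor's leading term divides it; move 25/32*y to the remainder.
  leading term z: subtract (-7/16)·f_2 from -7/4*z - 31/32 → 25/32
  leading term 1: no divisor's leading term divides it; move 25/32 to the remainder.
  remainder 25/32*y + 25/32 ≠ 0; add h_4 = 25/32*y + 25/32 to the basis.

S(f_2,f_3): lcm = x*z. S = 7/8*x - 1/8*y*z - 3/4.
  leading term x: subtract (-7/16)·f_1 from 7/8*x - 1/8*y*z - 3/4 → -1/8*y*z + 21/32*y + 25/32
  leading term y*z: subtract (-1/32*y)·f_2 from -1/8*y*z + 21/32*y + 25/32 → 25/32*y + 25/32
  leading term y: subtract (1)·h_4 from 25/32*y + 25/32 → 0
  remainder 0.

S(f_1,h_4): leading monomials are coprime, so the S-polynomial reduces to 0 (Buchberger's first criterion).
S(f_2,h_4): leading monomials are coprime, so the S-polynomial reduces to 0 (Buchberger's first criterion).
S(f_3,h_4): leading monomials are coprime, so the S-polynomial reduces to 0 (Buchberger's first criterion).
Every S-polynomial of the final basis reduces to 0, so we have a Gröbner basis.
Inter-reduce: drop elements whose leading term is divisible by another's, tail-reduce, and make monic.
Reduced Gröbner basis: {x - 1, y + 1, z + 1}.
Label its elements g_1 = x - 1, g_2 = y + 1, g_3 = z + 1.

Reduce p = -4*x + 2*y + 6 modulo G:
  leading term x: subtract (-4)·g_1 from -4*x + 2*y + 6 → 2*y + 2
  leading term y: subtract (2)·g_2 from 2*y + 2 → 0
  normal form = 0.
Since the normal form is 0, p ∈ I.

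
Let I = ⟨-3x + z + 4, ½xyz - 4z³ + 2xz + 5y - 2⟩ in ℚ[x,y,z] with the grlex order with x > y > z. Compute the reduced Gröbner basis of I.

f_1 = -3x + z + 4, LT = x.
f_2 = ½xyz - 4z³ + 2xz + 5y - 2, LT = xyz.

S(f_1,f_2): lcm = xyz. S = -⅓yz² + 8z³ - 4xz - 4/3yz - 10y + 4.
  leading term yz²: no divisor's leading term divides it; move -⅓yz² to the remainder.
  leading term z³: no divisor's leading term divides it; move 8z³ to the remainder.
  leading term xz: subtract (4/3z)·f_1 from -4xz - 4/3yz - 10y + 4 → -4/3yz - 4/3z² - 10y - 16/3z + 4
  leading term yz: no divisor's leading term divides it; move -4/3yz to the remainder.
  leading term z²: no divisor's leading term divides it; move -4/3z² to the remainder.
  leading term y: no divisor's leading term divides it; move -10y to the remainder.
  leading term z: no divisor's leading term divides it; move -16/3z to the remainder.
  leading term 1: no divisor's leading term divides it; move 4 to the remainder.
  remainder -⅓yz² + 8z³ - 4/3yz - 4/3z² - 10y - 16/3z + 4 ≠ 0; add g_3 = -⅓yz² + 8z³ - 4/3yz - 4/3z² - 10y - 16/3z + 4 to the basis.

The other S-polynomials (S(f_1,g_3), S(f_2,g_3)) all reduce to 0 modulo the current basis, so we have a Gröbner basis.
Inter-reduce: drop elements whose leading term is divisible by another's, tail-reduce, and make monic.

G = {yz² - 24z³ + 4yz + 4z² + 30y + 16z - 12, x - ⅓z - 4/3}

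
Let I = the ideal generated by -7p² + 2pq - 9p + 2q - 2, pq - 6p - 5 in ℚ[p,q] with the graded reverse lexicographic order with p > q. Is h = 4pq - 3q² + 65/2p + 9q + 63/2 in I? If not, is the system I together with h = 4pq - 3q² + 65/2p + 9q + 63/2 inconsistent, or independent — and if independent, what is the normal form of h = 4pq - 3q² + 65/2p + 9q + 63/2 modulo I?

Adjoining 4pq - 3q² + 65/2p + 9q + 63/2 makes the ideal the whole ring: the system is inconsistent.

First compute the reduced Gröbner basis of I by Buchberger's algorithm.
f_1 = -7p² + 2pq - 9p + 2q - 2, LT = p².
f_2 = pq - 6p - 5, LT = pq.

S(f_1,f_2): lcm = p²q. S = -2/7pq² + 6p² + 9/7pq - 2/7q² + 5p + 2/7q.
  reduce S modulo (f_1, f_2):
  remainder -2/7q² + 5p + 4/7q + 33/7 ≠ 0; add k_3 = -2/7q² + 5p + 4/7q + 33/7 to the basis.

The other S-polynomials (S(f_1,k_3), S(f_2,k_3)) all reduce to 0 modulo the current basis, so we have a Gröbner basis.
Inter-reduce: drop elements whose leading term is divisible by another's, tail-reduce, and make monic.
Reduced Gröbner basis: {p² - 3/7p - 2/7q - 8/7, pq - 6p - 5, q² - 35/2p - 2q - 33/2}.
Label its elements g_1 = p² - 3/7p - 2/7q - 8/7, g_2 = pq - 6p - 5, g_3 = q² - 35/2p - 2q - 33/2.

Reduce h = 4pq - 3q² + 65/2p + 9q + 63/2 modulo G:
  leading term pq: subtract (4)·g_2 from 4pq - 3q² + 65/2p + 9q + 63/2 → -3q² + 113/2p + 9q + 103/2
  leading term q²: subtract (-3)·g_3 from -3q² + 113/2p + 9q + 103/2 → 4p + 3q + 2
  leading term p: no divisor's leading term divides it; move 4p to the remainder.
  leading term q: no divisor's leading term divides it; move 3q to the remainder.
  leading term 1: no divisor's leading term divides it; move 2 to the remainder.
  normal form = 4p + 3q + 2.
The normal form is nonzero, so h ∉ I. Since h minus its normal form lies in I, I + (h) = I + (r) where r = 4p + 3q + 2; decide whether this ideal is the whole ring.
Run Buchberger on G together with r (pairs among the g_i already reduce to 0 since G is a Gröbner basis):
g_1 = p² - 3/7p - 2/7q - 8/7, LT = p².
g_2 = pq - 6p - 5, LT = pq.
g_3 = q² - 35/2p - 2q - 33/2, LT = q².
r = 4p + 3q + 2, LT = p.

S(g_1,r): lcm = p². S = -¾pq - 13/14p - 2/7q - 8/7.
  reduce S modulo (g_1, g_2, g_3, r):
  remainder 53/14q - 61/28 ≠ 0; add m_5 = 53/14q - 61/28 to the basis.

S(g_2,r): lcm = pq. S = -¾q² - 6p - ½q - 5.
  reduce S modulo (g_1, g_2, g_3, r, m_5):
  remainder -2405/3392 ≠ 0; add m_6 = -2405/3392 to the basis.

The other S-polynomials (S(g_1,g_2), S(g_1,g_3), S(g_2,g_3), S(g_3,r), S(g_1,m_5), S(g_2,m_5), S(g_3,m_5), S(r,m_5), S(g_1,m_6), S(g_2,m_6), S(g_3,m_6), S(r,m_6), S(m_5,m_6)) all reduce to 0 modulo the current basis, so we have a Gröbner basis.
Inter-reduce: drop elements whose leading term is divisible by another's, tail-reduce, and make monic.
Reduced Gröbner basis: {1}.
The reduced Gröbner basis of I + (h) is {1}: the ideal is the whole ring, so the enlarged system has no common solution — adjoining h is inconsistent.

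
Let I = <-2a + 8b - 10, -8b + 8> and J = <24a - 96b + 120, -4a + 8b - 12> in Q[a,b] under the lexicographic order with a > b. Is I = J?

Since reduced Gröbner bases are canonical representatives of ideals under a given ordering, it suffices to compute and compare them.
Buchberger on the first generating set:
f_1 = -2a + 8b - 10, LT = a.
f_2 = -8b + 8, LT = b.

The S-polynomials (S(f_1,f_2)) all reduce to 0 modulo the current basis, so we have a Gröbner basis.
Inter-reduce: drop elements whose leading term is divisible by another's, tail-reduce, and make monic.
Reduced Gröbner basis: {a + 1, b - 1}.

Buchberger on the second generating set:
h_1 = 24a - 96b + 120, LT = a.
h_2 = -4a + 8b - 12, LT = a.

S(h_1,h_2): lcm = a. S = -2b + 2.
  leading term b: no divisor's leading term divides it; move -2b to the remainder.
  leading term 1: no divisor's leading term divides it; move 2 to the remainder.
  remainder -2b + 2 ≠ 0; add k_3 = -2b + 2 to the basis.

The other S-polynomials (S(h_1,k_3), S(h_2,k_3)) all reduce to 0 modulo the current basis, so we have a Gröbner basis.
Inter-reduce: drop elements whose leading term is divisible by another's, tail-reduce, and make monic.
Reduced Gröbner basis: {a + 1, b - 1}.

The two bases agree; hence the ideals are identical.

Yes, the ideals are equal.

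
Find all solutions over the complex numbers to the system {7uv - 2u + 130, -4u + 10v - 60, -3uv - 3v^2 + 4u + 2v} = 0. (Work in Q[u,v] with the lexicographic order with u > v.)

{(-5, 4)}

Compute a lex Gröbner basis by Buchberger's algorithm.
f_1 = 7uv - 2u + 130, LT = uv.
f_2 = -4u + 10v - 60, LT = u.
f_3 = -3uv + 4u - 3v^2 + 2v, LT = uv.

S(f_1,f_2): lcm = uv. S = -2/7u + 5/2v^2 - 15v + 130/7.
  leading term u: subtract (1/14)·f_2 from -2/7u + 5/2v^2 - 15v + 130/7 → 5/2v^2 - 110/7v + 160/7
  leading term v^2: no divisor's leading term divides it; move 5/2v^2 to the remainder.
  leading term v: no divisor's leading term divides it; move -110/7v to the remainder.
  leading term 1: no divisor's leading term divides it; move 160/7 to the remainder.
  remainder 5/2v^2 - 110/7v + 160/7 ≠ 0; add h_4 = 5/2v^2 - 110/7v + 160/7 to the basis.

S(f_1,f_3): lcm = uv. S = 22/21u - v^2 + 2/3v + 130/7.
  leading term u: subtract (-11/42)·f_2 from 22/21u - v^2 + 2/3v + 130/7 → -v^2 + 23/7v + 20/7
  leading term v^2: subtract (-2/5)·h_4 from -v^2 + 23/7v + 20/7 → -3v + 12
  leading term v: no divisor's leading term divides it; move -3v to the remainder.
  leading term 1: no divisor's leading term divides it; move 12 to the remainder.
  remainder -3v + 12 ≠ 0; add h_5 = -3v + 12 to the basis.

The other S-polynomials (S(f_2,f_3), S(f_1,h_4), S(f_2,h_4), S(f_3,h_4), S(f_1,h_5), S(f_2,h_5), S(f_3,h_5), S(h_4,h_5)) all reduce to 0 modulo the current basis, so we have a Gröbner basis.
Inter-reduce: drop elements whose leading term is divisible by another's, tail-reduce, and make monic.
Reduced Gröbner basis: {u + 5, v - 4}.

A lex Gröbner basis eliminates variables successively. Here v - 4 depends only on v, with roots {4}; lifting each root through the earlier basis elements recovers the full solutions.
  v = 4: the earlier basis element becomes u + 5 = 0, giving u = -5 — point (-5, 4).
Substituting each solution back into the original system confirms all equations vanish.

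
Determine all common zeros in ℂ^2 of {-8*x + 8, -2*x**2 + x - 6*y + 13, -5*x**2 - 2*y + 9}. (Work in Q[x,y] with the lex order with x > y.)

Compute a lex Gröbner basis by Buchberger's algorithm.
f_1 = -8*x + 8, LT = x.
f_2 = -2*x**2 + x - 6*y + 13, LT = x**2.
f_3 = -5*x**2 - 2*y + 9, LT = x**2.

S(f_1,f_2): lcm = x**2. S = -1/2*x - 3*y + 13/2.
  leading term x: subtract (1/16)·f_1 from -1/2*x - 3*y + 13/2 → -3*y + 6
  leading term y: no divisor's leading term divides it; move -3*y to the remainder.
  leading term 1: no divisor's leading term divides it; move 6 to the remainder.
  remainder -3*y + 6 ≠ 0; add h_4 = -3*y + 6 to the basis.

The other S-polynomials (S(f_1,f_3), S(f_2,f_3), S(f_1,h_4), S(f_2,h_4), S(f_3,h_4)) all reduce to 0 modulo the current basis, so we have a Gröbner basis.
Inter-reduce: drop elements whose leading term is divisible by another's, tail-reduce, and make monic.
Reduced Gröbner basis: {x - 1, y - 2}.

Elimination: the polynomial y - 2 lies in the elimination ideal for y, so y ∈ {2}. For each such y, the remaining basis elements (now univariate) give the rest of the solution.
  y = 2: the earlier basis element becomes x - 1 = 0, giving x = 1 — point (1, 2).
Substituting each solution back into the original system confirms all equations vanish.

{(1, 2)}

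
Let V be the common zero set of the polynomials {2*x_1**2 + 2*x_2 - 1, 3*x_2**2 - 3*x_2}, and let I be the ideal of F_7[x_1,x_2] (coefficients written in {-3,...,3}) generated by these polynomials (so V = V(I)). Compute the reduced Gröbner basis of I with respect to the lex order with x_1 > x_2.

Buchberger's algorithm terminates because the ascending chain of leading-term ideals stabilizes.

f_1 = 2*x_1**2 + 2*x_2 - 1, LT = x_1**2.
f_2 = 3*x_2**2 - 3*x_2, LT = x_2**2.

The S-polynomials (S(f_1,f_2)) all reduce to 0 modulo the current basis, so we have a Gröbner basis.

G = {x_1**2 + x_2 + 3, x_2**2 - x_2}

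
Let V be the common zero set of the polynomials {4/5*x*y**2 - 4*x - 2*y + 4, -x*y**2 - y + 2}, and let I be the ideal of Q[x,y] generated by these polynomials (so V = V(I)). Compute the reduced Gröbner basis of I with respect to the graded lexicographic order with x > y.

f_1 = 4/5*x*y**2 - 4*x - 2*y + 4, LT = x*y**2.
f_2 = -x*y**2 - y + 2, LT = x*y**2.

S(f_1,f_2): lcm = x*y**2. S = -5*x - 7/2*y + 7.
  reduce S modulo (f_1, f_2):
  remainder -5*x - 7/2*y + 7 ≠ 0; add g_3 = -5*x - 7/2*y + 7 to the basis.

S(f_1,g_3): lcm = x*y**2. S = -7/10*y**3 + 7/5*y**2 - 5*x - 5/2*y + 5.
  reduce S modulo (f_1, f_2, g_3):
  remainder -7/10*y**3 + 7/5*y**2 + y - 2 ≠ 0; add g_4 = -7/10*y**3 + 7/5*y**2 + y - 2 to the basis.

The other S-polynomials (S(f_2,g_3), S(f_1,g_4), S(f_2,g_4), S(g_3,g_4)) all reduce to 0 modulo the current basis, so we have a Gröbner basis.
Inter-reduce: drop elements whose leading term is divisible by another's, tail-reduce, and make monic.

G = {y**3 - 2*y**2 - 10/7*y + 20/7, x + 7/10*y - 7/5}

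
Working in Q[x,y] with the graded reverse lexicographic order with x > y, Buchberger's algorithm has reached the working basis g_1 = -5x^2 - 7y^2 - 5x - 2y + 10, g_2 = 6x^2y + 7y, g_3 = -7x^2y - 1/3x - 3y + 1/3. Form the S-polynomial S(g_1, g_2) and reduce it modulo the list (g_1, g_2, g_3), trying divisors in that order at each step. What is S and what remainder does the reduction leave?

S(g_1, g_2) = 7/5y^3 + xy + 2/5y^2 - 19/6y; remainder on division = 7/5y^3 + xy + 2/5y^2 - 19/6y.

lcm(LM(g_1), LM(g_2)) = x^2y.
S = (lcm/LT(g_1))·g_1 − (lcm/LT(g_2))·g_2 = 7/5y^3 + xy + 2/5y^2 - 19/6y.
Reduce S modulo (g_1, g_2, g_3) in that order:
  leading term y^3: no divisor's leading term divides it; move 7/5y^3 to the remainder.
  leading term xy: no divisor's leading term divides it; move xy to the remainder.
  leading term y^2: no divisor's leading term divides it; move 2/5y^2 to the remainder.
  leading term y: no divisor's leading term divides it; move -19/6y to the remainder.
The remainder 7/5y^3 + xy + 2/5y^2 - 19/6y is nonzero, so it would be added as the next basis element.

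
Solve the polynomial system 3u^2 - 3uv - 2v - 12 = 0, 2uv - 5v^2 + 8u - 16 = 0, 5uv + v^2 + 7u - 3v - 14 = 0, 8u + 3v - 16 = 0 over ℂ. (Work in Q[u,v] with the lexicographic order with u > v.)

Compute a lex Gröbner basis by Buchberger's algorithm.
f_1 = 3u^2 - 3uv - 2v - 12, LT = u^2.
f_2 = 2uv + 8u - 5v^2 - 16, LT = uv.
f_3 = 5uv + 7u + v^2 - 3v - 14, LT = uv.
f_4 = 8u + 3v - 16, LT = u.

S(f_1,f_2): lcm = u^2v. S = -4u^2 + 3/2uv^2 + 8u - 2/3v^2 - 4v.
  leading term u^2: subtract (-4/3)·f_1 from -4u^2 + 3/2uv^2 + 8u - 2/3v^2 - 4v → 3/2uv^2 - 4uv + 8u - 2/3v^2 - 20/3v - 16
  leading term uv^2: subtract (3/4v)·f_2 from 3/2uv^2 - 4uv + 8u - 2/3v^2 - 20/3v - 16 → -10uv + 8u + 15/4v^3 - 2/3v^2 + 16/3v - 16
  leading term uv: subtract (-5)·f_2 from -10uv + 8u + 15/4v^3 - 2/3v^2 + 16/3v - 16 → 48u + 15/4v^3 - 77/3v^2 + 16/3v - 96
  leading term u: subtract (6)·f_4 from 48u + 15/4v^3 - 77/3v^2 + 16/3v - 96 → 15/4v^3 - 77/3v^2 - 38/3v
  leading term v^3: no divisor's leading term divides it; move 15/4v^3 to the remainder.
  leading term v^2: no divisor's leading term divides it; move -77/3v^2 to the remainder.
  leading term v: no divisor's leading term divides it; move -38/3v to the remainder.
  remainder 15/4v^3 - 77/3v^2 - 38/3v ≠ 0; add h_5 = 15/4v^3 - 77/3v^2 - 38/3v to the basis.

S(f_1,f_3): lcm = u^2v. S = -7/5u^2 - 6/5uv^2 + 3/5uv + 14/5u - 2/3v^2 - 4v.
  leading term u^2: subtract (-7/15)·f_1 from -7/5u^2 - 6/5uv^2 + 3/5uv + 14/5u - 2/3v^2 - 4v → -6/5uv^2 - 4/5uv + 14/5u - 2/3v^2 - 74/15v - 28/5
  leading term uv^2: subtract (-3/5v)·f_2 from -6/5uv^2 - 4/5uv + 14/5u - 2/3v^2 - 74/15v - 28/5 → 4uv + 14/5u - 3v^3 - 2/3v^2 - 218/15v - 28/5
  leading term uv: subtract (2)·f_2 from 4uv + 14/5u - 3v^3 - 2/3v^2 - 218/15v - 28/5 → -66/5u - 3v^3 + 28/3v^2 - 218/15v + 132/5
  leading term u: subtract (-33/20)·f_4 from -66/5u - 3v^3 + 28/3v^2 - 218/15v + 132/5 → -3v^3 + 28/3v^2 - 115/12v
  leading term v^3: subtract (-4/5)·h_5 from -3v^3 + 28/3v^2 - 115/12v → -56/5v^2 - 1183/60v
  leading term v^2: no divisor's leading term divides it; move -56/5v^2 to the remainder.
  leading term v: no divisor's leading term divides it; move -1183/60v to the remainder.
  remainder -56/5v^2 - 1183/60v ≠ 0; add h_6 = -56/5v^2 - 1183/60v to the basis.

S(f_1,f_4): lcm = u^2. S = -11/8uv + 2u - 2/3v - 4.
  leading term uv: subtract (-11/16)·f_2 from -11/8uv + 2u - 2/3v - 4 → 15/2u - 55/16v^2 - 2/3v - 15
  leading term u: subtract (15/16)·f_4 from 15/2u - 55/16v^2 - 2/3v - 15 → -55/16v^2 - 167/48v
  leading term v^2: subtract (275/896)·h_6 from -55/16v^2 - 167/48v → 1317/512v
  leading term v: no divisor's leading term divides it; move 1317/512v to the remainder.
  remainder 1317/512v ≠ 0; add h_7 = 1317/512v to the basis.

The other S-polynomials (S(f_2,f_3), S(f_2,f_4), S(f_3,f_4), S(f_1,h_5), S(f_2,h_5), S(f_3,h_5), S(f_4,h_5), S(f_1,h_6), S(f_2,h_6), S(f_3,h_6), S(f_4,h_6), S(h_5,h_6), S(f_1,h_7), S(f_2,h_7), S(f_3,h_7), S(f_4,h_7), S(h_5,h_7), S(h_6,h_7)) all reduce to 0 modulo the current basis, so we have a Gröbner basis.
Inter-reduce: drop elements whose leading term is divisible by another's, tail-reduce, and make monic.
Reduced Gröbner basis: {u - 2, v}.

Since the basis is lex-ordered, v is univariate in v. Its roots are {0}. Back-substituting each root into the other basis elements fixes the other coordinates.
  v = 0: the earlier basis element becomes u - 2 = 0, giving u = 2 — point (2, 0).
Substituting each solution back into the original system confirms all equations vanish.

{(2, 0)}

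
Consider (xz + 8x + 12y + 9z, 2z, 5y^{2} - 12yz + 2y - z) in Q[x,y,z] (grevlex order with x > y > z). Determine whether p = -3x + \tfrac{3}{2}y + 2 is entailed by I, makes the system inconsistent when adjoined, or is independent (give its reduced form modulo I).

First compute the reduced Gröbner basis of I by Buchberger's algorithm.
f_1 = xz + 8x + 12y + 9z, LT = xz.
f_2 = 2z, LT = z.
f_3 = 5y^{2} - 12yz + 2y - z, LT = y^{2}.

S(f_1,f_2): lcm = xz. S = 8x + 12y + 9z.
  reduce S modulo (f_1, f_2, f_3):
  remainder 8x + 12y ≠ 0; add h_4 = 8x + 12y to the basis.

The other S-polynomials (S(f_1,f_3), S(f_2,f_3), S(f_1,h_4), S(f_2,h_4), S(f_3,h_4)) all reduce to 0 modulo the current basis, so we have a Gröbner basis.
Inter-reduce: drop elements whose leading term is divisible by another's, tail-reduce, and make monic.
Reduced Gröbner basis: {y^{2} + \tfrac{2}{5}y, x + \tfrac{3}{2}y, z}.
Label its elements g_1 = y^{2} + \tfrac{2}{5}y, g_2 = x + \tfrac{3}{2}y, g_3 = z.

Reduce p = -3x + \tfrac{3}{2}y + 2 modulo G:
  leading term x: subtract (-3)·g_2 from -3x + \tfrac{3}{2}y + 2 → 6y + 2
  leading term y: no divisor's leading term divides it; move 6y to the remainder.
  leading term 1: no divisor's leading term divides it; move 2 to the remainder.
  normal form = 6y + 2.
The normal form is nonzero, so p ∉ I. Since p minus its normal form lies in I, I + (p) = I + (r) where r = 6y + 2; decide whether this ideal is the whole ring.
Run Buchberger on G together with r (pairs among the g_i already reduce to 0 since G is a Gröbner basis):
g_1 = y^{2} + \tfrac{2}{5}y, LT = y^{2}.
g_2 = x + \tfrac{3}{2}y, LT = x.
g_3 = z, LT = z.
r = 6y + 2, LT = y.

S(g_1,r): lcm = y^{2}. S = \tfrac{1}{15}y.
  reduce S modulo (g_1, g_2, g_3, r):
  remainder -\tfrac{1}{45} ≠ 0; add m_5 = -\tfrac{1}{45} to the basis.

The other S-polynomials (S(g_1,g_2), S(g_1,g_3), S(g_2,g_3), S(g_2,r), S(g_3,r), S(g_1,m_5), S(g_2,m_5), S(g_3,m_5), S(r,m_5)) all reduce to 0 modulo the current basis, so we have a Gröbner basis.
Inter-reduce: drop elements whose leading term is divisible by another's, tail-reduce, and make monic.
Reduced Gröbner basis: {1}.
The reduced Gröbner basis of I + (p) is {1}: the ideal is the whole ring, so the enlarged system has no common solution — adjoining p is inconsistent.

Adjoining -3x + \tfrac{3}{2}y + 2 makes the ideal the whole ring: the system is inconsistent.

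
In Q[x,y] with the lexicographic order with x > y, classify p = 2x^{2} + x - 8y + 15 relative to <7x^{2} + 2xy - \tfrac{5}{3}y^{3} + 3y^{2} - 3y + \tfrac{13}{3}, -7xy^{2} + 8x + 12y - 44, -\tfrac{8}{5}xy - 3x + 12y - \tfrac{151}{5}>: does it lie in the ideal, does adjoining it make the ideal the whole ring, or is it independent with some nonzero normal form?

First compute the reduced Gröbner basis of I by Buchberger's algorithm.
f_1 = 7x^{2} + 2xy - \tfrac{5}{3}y^{3} + 3y^{2} - 3y + \tfrac{13}{3}, LT = x^{2}.
f_2 = -7xy^{2} + 8x + 12y - 44, LT = xy^{2}.
f_3 = -\tfrac{8}{5}xy - 3x + 12y - \tfrac{151}{5}, LT = xy.

S(f_1,f_2): lcm = x^{2}y^{2}. S = \tfrac{8}{7}x^{2} + \tfrac{2}{7}xy^{3} + \tfrac{12}{7}xy - \tfrac{44}{7}x - \tfrac{5}{21}y^{5} + \tfrac{3}{7}y^{4} - \tfrac{3}{7}y^{3} + \tfrac{13}{21}y^{2}.
  reduce S modulo (f_1, f_2, f_3):
  remainder -\tfrac{19}{2}x - \tfrac{5}{21}y^{5} + \tfrac{3}{7}y^{4} - \tfrac{23}{147}y^{3} + \tfrac{13}{21}y^{2} + \tfrac{566}{49}y - \tfrac{9721}{294} ≠ 0; add h_4 = -\tfrac{19}{2}x - \tfrac{5}{21}y^{5} + \tfrac{3}{7}y^{4} - \tfrac{23}{147}y^{3} + \tfrac{13}{21}y^{2} + \tfrac{566}{49}y - \tfrac{9721}{294} to the basis.

S(f_1,f_3): lcm = x^{2}y. S = -\tfrac{15}{8}x^{2} + \tfrac{2}{7}xy^{2} + \tfrac{15}{2}xy - \tfrac{151}{8}x - \tfrac{5}{21}y^{4} + \tfrac{3}{7}y^{3} - \tfrac{3}{7}y^{2} + \tfrac{13}{21}y.
  reduce S modulo (f_1, f_2, f_3, h_4):
  remainder \tfrac{263545}{312816}y^{5} - \tfrac{548861}{312816}y^{4} + \tfrac{1173205}{2189712}y^{3} - \tfrac{567911}{312816}y^{2} + \tfrac{21568913}{1094856}y - \tfrac{9665179}{273714} ≠ 0; add h_5 = \tfrac{263545}{312816}y^{5} - \tfrac{548861}{312816}y^{4} + \tfrac{1173205}{2189712}y^{3} - \tfrac{567911}{312816}y^{2} + \tfrac{21568913}{1094856}y - \tfrac{9665179}{273714} to the basis.

S(f_2,f_3): lcm = xy^{2}. S = -\tfrac{15}{8}xy - \tfrac{8}{7}x + \tfrac{15}{2}y^{2} - \tfrac{1153}{56}y + \tfrac{44}{7}.
  reduce S modulo (f_1, f_2, f_3, h_4, h_5):
  remainder -\tfrac{5315}{316254}y^{4} - \tfrac{1063}{843344}y^{3} + \tfrac{6347403}{843344}y^{2} - \tfrac{76852735}{2530032}y + \tfrac{13040411}{421672} ≠ 0; add h_6 = -\tfrac{5315}{316254}y^{4} - \tfrac{1063}{843344}y^{3} + \tfrac{6347403}{843344}y^{2} - \tfrac{76852735}{2530032}y + \tfrac{13040411}{421672} to the basis.

S(f_2,h_4): lcm = xy^{2}. S = -\tfrac{8}{7}x - \tfrac{10}{399}y^{7} + \tfrac{6}{133}y^{6} - \tfrac{46}{2793}y^{5} + \tfrac{26}{399}y^{4} + \tfrac{1132}{931}y^{3} - \tfrac{9721}{2793}y^{2} - \tfrac{12}{7}y + \tfrac{44}{7}.
  reduce S modulo (f_1, f_2, f_3, h_4, h_5, h_6):
  remainder \tfrac{14982587620}{8334716043}y^{3} - \tfrac{23702873320971}{2953267717903}y^{2} + \tfrac{32121570070940}{2953267717903}y - \tfrac{35706865694468}{8859803153709} ≠ 0; add h_7 = \tfrac{14982587620}{8334716043}y^{3} - \tfrac{23702873320971}{2953267717903}y^{2} + \tfrac{32121570070940}{2953267717903}y - \tfrac{35706865694468}{8859803153709} to the basis.

S(f_3,h_4): lcm = xy. S = \tfrac{15}{8}x - \tfrac{10}{399}y^{6} + \tfrac{6}{133}y^{5} - \tfrac{46}{2793}y^{4} + \tfrac{26}{399}y^{3} + \tfrac{1132}{931}y^{2} - \tfrac{61337}{5586}y + \tfrac{151}{8}.
  reduce S modulo (f_1, f_2, f_3, h_4, h_5, h_6, h_7):
  remainder -\tfrac{5345853821775}{490045865848}y^{2} + \tfrac{4895931274200}{113760647429}y - \tfrac{67589975994525}{1592649064006} ≠ 0; add h_8 = -\tfrac{5345853821775}{490045865848}y^{2} + \tfrac{4895931274200}{113760647429}y - \tfrac{67589975994525}{1592649064006} to the basis.

S(f_2,h_5): lcm = xy^{5}. S = \tfrac{548861}{263545}xy^{4} - \tfrac{93759}{52709}xy^{3} + \tfrac{567911}{263545}xy^{2} - \tfrac{43137826}{1844815}xy + \tfrac{77321432}{1844815}x - \tfrac{12}{7}y^{4} + \tfrac{44}{7}y^{3}.
  reduce S modulo (f_1, f_2, f_3, h_4, h_5, h_6, h_7, h_8):
  remainder \tfrac{12372291740754832446}{81401553737671115}y - \tfrac{24744583481509664892}{81401553737671115} ≠ 0; add h_9 = \tfrac{12372291740754832446}{81401553737671115}y - \tfrac{24744583481509664892}{81401553737671115} to the basis.

The other S-polynomials (S(f_1,h_4), S(f_1,h_5), S(f_3,h_5), S(h_4,h_5), S(f_1,h_6), S(f_2,h_6), S(f_3,h_6), S(h_4,h_6), S(h_5,h_6), S(f_1,h_7), S(f_2,h_7), S(f_3,h_7), S(h_4,h_7), S(h_5,h_7), S(h_6,h_7), S(f_1,h_8), S(f_2,h_8), S(f_3,h_8), S(h_4,h_8), S(h_5,h_8), S(h_6,h_8), S(h_7,h_8), S(f_1,h_9), S(f_2,h_9), S(f_3,h_9), S(h_4,h_9), S(h_5,h_9), S(h_6,h_9), S(h_7,h_9), S(h_8,h_9)) all reduce to 0 modulo the current basis, so we have a Gröbner basis.
Inter-reduce: drop elements whose leading term is divisible by another's, tail-reduce, and make monic.
Reduced Gröbner basis: {x + 1, y - 2}.
Label its elements g_1 = x + 1, g_2 = y - 2.

Reduce p = 2x^{2} + x - 8y + 15 modulo G:
  leading term x^{2}: subtract (2x)·g_1 from 2x^{2} + x - 8y + 15 → -x - 8y + 15
  leading term x: subtract (-1)·g_1 from -x - 8y + 15 → -8y + 16
  leading term y: subtract (-8)·g_2 from -8y + 16 → 0
  normal form = 0.
Since the normal form is 0, p ∈ I.

The remainder on division by a Gröbner basis is unique — it is the normal form.

2x^{2} + x - 8y + 15 lies in I (it reduces to 0).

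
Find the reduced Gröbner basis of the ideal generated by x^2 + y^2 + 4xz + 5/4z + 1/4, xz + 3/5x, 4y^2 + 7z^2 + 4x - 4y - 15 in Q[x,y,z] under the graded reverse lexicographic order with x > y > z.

G = {z^3 - 4/7yz - 4/35z^2 - 12/35y - 19/7z - 48/35, x^2 - 7/4z^2 - 17/5x + y + 5/4z + 4, y^2 + 7/4z^2 + x - y - 15/4, xz + 3/5x}

f_1 = x^2 + y^2 + 4xz + 5/4z + 1/4, LT = x^2.
f_2 = xz + 3/5x, LT = xz.
f_3 = 4y^2 + 7z^2 + 4x - 4y - 15, LT = y^2.

S(f_1,f_2): lcm = x^2z. S = y^2z + 4xz^2 - 3/5x^2 + 5/4z^2 + 1/4z.
  leading term y^2z: subtract (1/4z)·f_3 from y^2z + 4xz^2 - 3/5x^2 + 5/4z^2 + 1/4z → 4xz^2 - 7/4z^3 - 3/5x^2 - xz + yz + 5/4z^2 + 4z
  leading term xz^2: subtract (4z)·f_2 from 4xz^2 - 7/4z^3 - 3/5x^2 - xz + yz + 5/4z^2 + 4z → -7/4z^3 - 3/5x^2 - 17/5xz + yz + 5/4z^2 + 4z
  leading term z^3: no divisor's leading term divides it; move -7/4z^3 to the remainder.
  leading term x^2: subtract (-3/5)·f_1 from -3/5x^2 - 17/5xz + yz + 5/4z^2 + 4z → 3/5y^2 - xz + yz + 5/4z^2 + 19/4z + 3/20
  leading term y^2: subtract (3/20)·f_3 from 3/5y^2 - xz + yz + 5/4z^2 + 19/4z + 3/20 → -xz + yz + 1/5z^2 - 3/5x + 3/5y + 19/4z + 12/5
  leading term xz: subtract (-1)·f_2 from -xz + yz + 1/5z^2 - 3/5x + 3/5y + 19/4z + 12/5 → yz + 1/5z^2 + 3/5y + 19/4z + 12/5
  leading term yz: no divisor's leading term divides it; move yz to the remainder.
  leading term z^2: no divisor's leading term divides it; move 1/5z^2 to the remainder.
  leading term y: no divisor's leading term divides it; move 3/5y to the remainder.
  leading term z: no divisor's leading term divides it; move 19/4z to the remainder.
  leading term 1: no divisor's leading term divides it; move 12/5 to the remainder.
  remainder -7/4z^3 + yz + 1/5z^2 + 3/5y + 19/4z + 12/5 ≠ 0; add g_4 = -7/4z^3 + yz + 1/5z^2 + 3/5y + 19/4z + 12/5 to the basis.

S(f_1,f_3): leading monomials are coprime, so the S-polynomial reduces to 0 (Buchberger's first criterion).
S(f_2,f_3): leading monomials are coprime, so the S-polynomial reduces to 0 (Buchberger's first criterion).
S(f_1,g_4): leading monomials are coprime, so the S-polynomial reduces to 0 (Buchberger's first criterion).
S(f_2,g_4): lcm = xz^3. S = 4/7xyz + 5/7xz^2 + 12/35xy + 19/7xz + 48/35x.
  leading term xyz: subtract (4/7y)·f_2 from 4/7xyz + 5/7xz^2 + 12/35xy + 19/7xz + 48/35x → 5/7xz^2 + 19/7xz + 48/35x
  leading term xz^2: subtract (5/7z)·f_2 from 5/7xz^2 + 19/7xz + 48/35x → 16/7xz + 48/35x
  leading term xz: subtract (16/7)·f_2 from 16/7xz + 48/35x → 0
  remainder 0.

S(f_3,g_4): leading monomials are coprime, so the S-polynomial reduces to 0 (Buchberger's first criterion).
Every S-polynomial of the final basis reduces to 0, so we have a Gröbner basis.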